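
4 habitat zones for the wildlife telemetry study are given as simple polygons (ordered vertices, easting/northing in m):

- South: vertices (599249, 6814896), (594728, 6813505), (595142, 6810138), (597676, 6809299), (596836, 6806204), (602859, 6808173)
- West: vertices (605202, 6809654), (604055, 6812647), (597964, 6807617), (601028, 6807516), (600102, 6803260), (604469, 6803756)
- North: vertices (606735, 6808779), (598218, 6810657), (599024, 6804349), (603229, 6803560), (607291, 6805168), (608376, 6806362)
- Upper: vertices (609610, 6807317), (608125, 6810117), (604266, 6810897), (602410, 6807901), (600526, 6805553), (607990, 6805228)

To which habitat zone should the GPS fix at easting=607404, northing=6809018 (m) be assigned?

Upper

Cast a ray rightward from (607404, 6809018). For each polygon, the edges (by vertex number in listed order) whose endpoints lie on opposite sides of northing = 6809018, where each meets that height, and whether that is right or left of the point:
South: 4–5 at easting≈597599.7 (left), 6–1 at easting≈602405.3 (left) → 0 crossings.
West: 2–3 at easting≈599660.5 (left), 6–1 at easting≈605123.0 (left) → 0 crossings.
North: 1–2 at easting≈605651.1 (left), 2–3 at easting≈598427.4 (left) → 0 crossings.
Upper: 1–2 at easting≈608707.9 (right), 3–4 at easting≈603102.0 (left) → 1 crossing.
Only Upper has an odd count, so the point is inside Upper.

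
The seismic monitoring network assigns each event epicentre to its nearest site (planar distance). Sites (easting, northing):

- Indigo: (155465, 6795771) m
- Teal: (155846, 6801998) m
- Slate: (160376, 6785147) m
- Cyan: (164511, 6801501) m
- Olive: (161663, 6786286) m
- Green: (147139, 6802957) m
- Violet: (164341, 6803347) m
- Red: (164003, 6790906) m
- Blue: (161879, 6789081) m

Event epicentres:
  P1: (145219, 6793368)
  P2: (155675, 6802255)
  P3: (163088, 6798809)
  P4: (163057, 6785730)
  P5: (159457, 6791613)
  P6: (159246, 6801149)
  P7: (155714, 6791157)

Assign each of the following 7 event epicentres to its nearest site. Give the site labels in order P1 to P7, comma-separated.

P1 → Green (d²=95635321.00)
P2 → Teal (d²=95290.00)
P3 → Cyan (d²=9271793.00)
P4 → Olive (d²=2252372.00)
P5 → Blue (d²=12277108.00)
P6 → Teal (d²=12280801.00)
P7 → Indigo (d²=21350997.00)

Green, Teal, Cyan, Olive, Blue, Teal, Indigo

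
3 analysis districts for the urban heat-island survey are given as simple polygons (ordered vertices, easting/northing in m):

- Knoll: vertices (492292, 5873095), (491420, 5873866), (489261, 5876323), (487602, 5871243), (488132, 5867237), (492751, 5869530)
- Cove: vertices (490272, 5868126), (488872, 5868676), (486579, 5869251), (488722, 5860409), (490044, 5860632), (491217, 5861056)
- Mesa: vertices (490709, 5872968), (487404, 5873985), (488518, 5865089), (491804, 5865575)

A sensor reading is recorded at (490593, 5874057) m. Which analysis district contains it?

Knoll

Cast a ray rightward from (490593, 5874057). For each polygon, the edges (by vertex number in listed order) whose endpoints lie on opposite sides of northing = 5874057, where each meets that height, and whether that is right or left of the point:
Knoll: 2–3 at easting≈491252.2 (right), 3–4 at easting≈488521.0 (left) → 1 crossing.
Cove: no edge straddles that height → 0 crossings.
Mesa: no edge straddles that height → 0 crossings.
Only Knoll has an odd count, so the point is inside Knoll.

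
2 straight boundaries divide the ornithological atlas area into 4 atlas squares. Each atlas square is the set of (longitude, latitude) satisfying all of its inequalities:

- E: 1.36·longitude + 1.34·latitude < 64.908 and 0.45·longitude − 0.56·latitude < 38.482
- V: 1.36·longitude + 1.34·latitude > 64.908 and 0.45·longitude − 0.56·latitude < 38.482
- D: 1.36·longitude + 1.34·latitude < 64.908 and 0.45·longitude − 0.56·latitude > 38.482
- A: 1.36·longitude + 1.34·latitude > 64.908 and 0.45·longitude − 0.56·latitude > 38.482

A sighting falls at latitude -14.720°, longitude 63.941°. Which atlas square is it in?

V

1.36·63.941 + 1.34·-14.720 = 67.235, which is > 64.908
0.45·63.941 − 0.56·-14.720 = 37.017, which is < 38.482
This sign pattern matches V.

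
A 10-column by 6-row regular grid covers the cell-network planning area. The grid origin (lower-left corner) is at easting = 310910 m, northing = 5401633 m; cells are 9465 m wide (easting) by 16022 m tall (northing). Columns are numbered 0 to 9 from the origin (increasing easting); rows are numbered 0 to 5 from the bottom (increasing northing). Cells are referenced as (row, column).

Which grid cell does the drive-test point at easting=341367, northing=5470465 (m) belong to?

Column index: ⌊(341367 − 310910) / 9465⌋ = ⌊3.218⌋ = 3
Row offset from origin: ⌊(5470465 − 5401633) / 16022⌋ = ⌊4.296⌋ = 4 → row 4

(4, 3)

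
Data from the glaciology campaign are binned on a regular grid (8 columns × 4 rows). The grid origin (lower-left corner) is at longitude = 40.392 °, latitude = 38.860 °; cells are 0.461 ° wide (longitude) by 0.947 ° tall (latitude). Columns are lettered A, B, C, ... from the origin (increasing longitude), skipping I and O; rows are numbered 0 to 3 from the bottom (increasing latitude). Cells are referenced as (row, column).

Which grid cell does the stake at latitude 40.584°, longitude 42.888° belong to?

(1, F)

Column index: ⌊(42.888 − 40.392) / 0.461⌋ = ⌊5.414⌋ = 5 → column F
Row offset from origin: ⌊(40.584 − 38.860) / 0.947⌋ = ⌊1.820⌋ = 1 → row 1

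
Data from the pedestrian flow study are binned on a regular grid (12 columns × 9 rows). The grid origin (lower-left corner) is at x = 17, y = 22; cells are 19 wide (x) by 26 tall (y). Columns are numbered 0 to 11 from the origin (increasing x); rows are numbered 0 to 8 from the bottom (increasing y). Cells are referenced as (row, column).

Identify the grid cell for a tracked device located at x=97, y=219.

Column index: ⌊(97 − 17) / 19⌋ = ⌊4.211⌋ = 4
Row offset from origin: ⌊(219 − 22) / 26⌋ = ⌊7.577⌋ = 7 → row 7

(7, 4)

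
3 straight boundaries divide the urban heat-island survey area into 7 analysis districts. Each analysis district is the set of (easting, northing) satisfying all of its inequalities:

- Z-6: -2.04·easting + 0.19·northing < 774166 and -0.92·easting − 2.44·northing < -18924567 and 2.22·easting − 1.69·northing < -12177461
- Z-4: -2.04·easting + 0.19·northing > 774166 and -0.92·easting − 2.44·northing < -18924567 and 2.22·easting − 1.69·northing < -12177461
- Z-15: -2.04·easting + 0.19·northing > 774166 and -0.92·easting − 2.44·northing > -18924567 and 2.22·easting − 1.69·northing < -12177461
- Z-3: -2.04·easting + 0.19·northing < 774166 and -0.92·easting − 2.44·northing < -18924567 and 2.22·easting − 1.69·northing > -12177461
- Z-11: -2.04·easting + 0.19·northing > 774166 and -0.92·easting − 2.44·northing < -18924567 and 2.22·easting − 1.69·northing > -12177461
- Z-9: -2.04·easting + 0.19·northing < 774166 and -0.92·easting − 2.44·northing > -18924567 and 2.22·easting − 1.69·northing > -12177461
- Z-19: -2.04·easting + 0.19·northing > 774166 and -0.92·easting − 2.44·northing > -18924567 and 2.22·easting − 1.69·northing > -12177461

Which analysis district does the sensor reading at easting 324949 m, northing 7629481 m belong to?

-2.04·324949 + 0.19·7629481 = 786705.430, which is > 774166
-0.92·324949 − 2.44·7629481 = -18914886.720, which is > -18924567
2.22·324949 − 1.69·7629481 = -12172436.110, which is > -12177461
This sign pattern matches Z-19.

Z-19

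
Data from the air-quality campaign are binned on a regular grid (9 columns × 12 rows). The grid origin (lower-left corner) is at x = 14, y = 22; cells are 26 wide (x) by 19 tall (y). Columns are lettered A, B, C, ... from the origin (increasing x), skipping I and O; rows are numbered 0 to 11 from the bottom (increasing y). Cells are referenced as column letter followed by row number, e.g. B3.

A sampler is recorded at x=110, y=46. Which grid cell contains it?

D1

Column index: ⌊(110 − 14) / 26⌋ = ⌊3.692⌋ = 3 → column D
Row offset from origin: ⌊(46 − 22) / 19⌋ = ⌊1.263⌋ = 1 → row 1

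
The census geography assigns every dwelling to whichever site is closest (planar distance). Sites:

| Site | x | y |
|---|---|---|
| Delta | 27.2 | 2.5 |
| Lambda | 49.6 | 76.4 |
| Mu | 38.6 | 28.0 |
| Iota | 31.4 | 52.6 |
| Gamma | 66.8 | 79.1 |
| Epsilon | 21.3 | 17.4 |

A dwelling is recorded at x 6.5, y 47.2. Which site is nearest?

Squared distances to each site:
Delta: 2426.580; Lambda: 2710.250; Mu: 1399.050; Iota: 649.170; Gamma: 4653.700; Epsilon: 1107.080.
Minimum at Iota.

Iota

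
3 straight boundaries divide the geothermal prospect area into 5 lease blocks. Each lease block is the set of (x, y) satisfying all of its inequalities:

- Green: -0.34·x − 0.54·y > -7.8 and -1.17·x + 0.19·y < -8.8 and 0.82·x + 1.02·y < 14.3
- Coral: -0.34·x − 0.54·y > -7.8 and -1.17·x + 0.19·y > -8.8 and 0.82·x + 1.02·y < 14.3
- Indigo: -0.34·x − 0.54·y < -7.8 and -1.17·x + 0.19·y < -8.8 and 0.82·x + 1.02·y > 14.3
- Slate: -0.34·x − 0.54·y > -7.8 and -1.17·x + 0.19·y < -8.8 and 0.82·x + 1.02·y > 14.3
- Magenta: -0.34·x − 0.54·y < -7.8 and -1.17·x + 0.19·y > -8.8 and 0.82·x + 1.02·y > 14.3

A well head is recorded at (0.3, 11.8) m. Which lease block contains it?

-0.34·0.3 − 0.54·11.8 = -6.474, which is > -7.8
-1.17·0.3 + 0.19·11.8 = 1.891, which is > -8.8
0.82·0.3 + 1.02·11.8 = 12.282, which is < 14.3
This sign pattern matches Coral.

Coral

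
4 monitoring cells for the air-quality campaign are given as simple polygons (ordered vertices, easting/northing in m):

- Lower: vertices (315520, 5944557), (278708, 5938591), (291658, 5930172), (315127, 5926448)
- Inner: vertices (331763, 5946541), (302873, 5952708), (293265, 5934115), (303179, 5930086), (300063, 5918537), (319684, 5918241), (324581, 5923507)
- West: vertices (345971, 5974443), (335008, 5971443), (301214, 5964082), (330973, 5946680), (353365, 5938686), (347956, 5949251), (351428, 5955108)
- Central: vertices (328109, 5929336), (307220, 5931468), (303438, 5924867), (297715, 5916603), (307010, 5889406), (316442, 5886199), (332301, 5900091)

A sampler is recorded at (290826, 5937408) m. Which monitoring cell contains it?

Cast a ray rightward from (290826, 5937408). For each polygon, the edges (by vertex number in listed order) whose endpoints lie on opposite sides of northing = 5937408, where each meets that height, and whether that is right or left of the point:
Lower: 2–3 at easting≈280527.7 (left), 4–1 at easting≈315364.9 (right) → 1 crossing.
Inner: 2–3 at easting≈294966.7 (right), 7–1 at easting≈328915.3 (right) → 2 crossings.
West: no edge straddles that height → 0 crossings.
Central: no edge straddles that height → 0 crossings.
Only Lower has an odd count, so the point is inside Lower.

Lower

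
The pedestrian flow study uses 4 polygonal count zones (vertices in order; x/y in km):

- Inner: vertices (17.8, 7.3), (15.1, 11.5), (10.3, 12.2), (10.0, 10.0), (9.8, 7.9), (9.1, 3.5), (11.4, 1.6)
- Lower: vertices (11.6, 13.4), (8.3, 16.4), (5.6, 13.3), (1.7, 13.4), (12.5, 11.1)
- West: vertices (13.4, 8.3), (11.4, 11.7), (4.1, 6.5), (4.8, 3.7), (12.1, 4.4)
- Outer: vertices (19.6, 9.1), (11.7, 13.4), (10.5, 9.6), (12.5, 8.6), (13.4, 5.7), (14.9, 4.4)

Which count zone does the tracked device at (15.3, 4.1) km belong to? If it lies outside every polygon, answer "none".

none

Cast a ray rightward from (15.3, 4.1). For each polygon, the edges (by vertex number in listed order) whose endpoints lie on opposite sides of y = 4.1, where each meets that height, and whether that is right or left of the point:
Inner: 5–6 at x≈9.20 (left), 7–1 at x≈14.21 (left) → 0 crossings.
Lower: no edge straddles that height → 0 crossings.
West: 3–4 at x≈4.70 (left), 4–5 at x≈8.97 (left) → 0 crossings.
Outer: no edge straddles that height → 0 crossings.
All counts are even, so the point lies outside every listed polygon.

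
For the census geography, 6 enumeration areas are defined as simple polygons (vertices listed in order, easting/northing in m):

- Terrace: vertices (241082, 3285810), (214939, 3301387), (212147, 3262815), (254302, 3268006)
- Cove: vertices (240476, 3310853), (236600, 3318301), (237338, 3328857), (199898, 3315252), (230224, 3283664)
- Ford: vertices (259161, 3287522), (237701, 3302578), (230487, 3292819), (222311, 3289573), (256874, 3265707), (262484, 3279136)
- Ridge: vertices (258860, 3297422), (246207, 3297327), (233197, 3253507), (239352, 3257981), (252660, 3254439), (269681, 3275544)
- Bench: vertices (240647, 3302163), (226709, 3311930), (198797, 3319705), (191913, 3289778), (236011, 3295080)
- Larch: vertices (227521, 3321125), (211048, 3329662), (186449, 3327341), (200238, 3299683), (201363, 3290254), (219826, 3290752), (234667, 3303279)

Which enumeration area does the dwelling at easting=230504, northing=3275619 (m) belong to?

Cast a ray rightward from (230504, 3275619). For each polygon, the edges (by vertex number in listed order) whose endpoints lie on opposite sides of northing = 3275619, where each meets that height, and whether that is right or left of the point:
Terrace: 2–3 at easting≈213073.8 (left), 4–1 at easting≈248649.1 (right) → 1 crossing.
Cove: no edge straddles that height → 0 crossings.
Ford: 4–5 at easting≈242519.3 (right), 5–6 at easting≈261014.8 (right) → 2 crossings.
Ridge: 2–3 at easting≈239762.0 (right), 6–1 at easting≈269643.9 (right) → 2 crossings.
Bench: no edge straddles that height → 0 crossings.
Larch: no edge straddles that height → 0 crossings.
Only Terrace has an odd count, so the point is inside Terrace.

Terrace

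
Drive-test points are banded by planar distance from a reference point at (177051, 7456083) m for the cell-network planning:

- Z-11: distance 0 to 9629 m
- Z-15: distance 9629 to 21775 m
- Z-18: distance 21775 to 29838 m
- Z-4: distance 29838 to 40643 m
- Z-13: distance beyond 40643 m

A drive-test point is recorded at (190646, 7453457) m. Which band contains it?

Distance = √((190646−177051)² + (7453457−7456083)²) = √(184824025.000 + 6895876.000) = 13846.296 m.
9629 ≤ 13846.296 < 21775 → Z-15.

Z-15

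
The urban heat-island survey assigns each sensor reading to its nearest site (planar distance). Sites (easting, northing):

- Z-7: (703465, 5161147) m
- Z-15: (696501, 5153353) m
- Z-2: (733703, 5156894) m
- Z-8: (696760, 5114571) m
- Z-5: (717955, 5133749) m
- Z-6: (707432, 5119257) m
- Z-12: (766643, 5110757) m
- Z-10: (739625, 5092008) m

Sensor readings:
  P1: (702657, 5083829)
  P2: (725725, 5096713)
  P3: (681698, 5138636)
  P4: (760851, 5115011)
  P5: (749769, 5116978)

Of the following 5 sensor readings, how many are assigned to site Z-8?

P1 → Z-8
P2 → Z-10
P3 → Z-15
P4 → Z-12
P5 → Z-12
1 of the 5 goes to Z-8.

1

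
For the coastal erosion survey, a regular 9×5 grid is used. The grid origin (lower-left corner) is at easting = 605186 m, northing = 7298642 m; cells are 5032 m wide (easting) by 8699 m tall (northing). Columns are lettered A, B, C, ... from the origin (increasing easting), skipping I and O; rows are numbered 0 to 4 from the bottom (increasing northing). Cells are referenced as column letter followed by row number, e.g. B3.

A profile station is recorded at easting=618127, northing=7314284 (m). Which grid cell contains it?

Column index: ⌊(618127 − 605186) / 5032⌋ = ⌊2.572⌋ = 2 → column C
Row offset from origin: ⌊(7314284 − 7298642) / 8699⌋ = ⌊1.798⌋ = 1 → row 1

C1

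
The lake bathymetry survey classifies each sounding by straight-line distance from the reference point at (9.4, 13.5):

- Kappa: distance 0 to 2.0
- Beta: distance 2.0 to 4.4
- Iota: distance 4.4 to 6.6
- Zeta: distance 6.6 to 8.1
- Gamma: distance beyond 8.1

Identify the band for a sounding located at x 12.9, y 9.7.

Iota

Distance = √((12.9−9.4)² + (9.7−13.5)²) = √(12.250 + 14.440) = 5.166.
4.4 ≤ 5.166 < 6.6 → Iota.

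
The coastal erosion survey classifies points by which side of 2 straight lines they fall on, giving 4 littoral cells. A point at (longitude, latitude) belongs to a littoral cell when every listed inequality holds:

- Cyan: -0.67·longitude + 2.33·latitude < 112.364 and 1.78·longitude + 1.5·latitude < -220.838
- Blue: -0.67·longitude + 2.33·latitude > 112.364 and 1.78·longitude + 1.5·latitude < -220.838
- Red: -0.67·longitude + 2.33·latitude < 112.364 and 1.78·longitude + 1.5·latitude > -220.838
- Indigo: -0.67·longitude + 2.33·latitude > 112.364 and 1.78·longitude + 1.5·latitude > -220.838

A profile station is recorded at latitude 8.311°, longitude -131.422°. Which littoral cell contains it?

-0.67·-131.422 + 2.33·8.311 = 107.417, which is < 112.364
1.78·-131.422 + 1.5·8.311 = -221.465, which is < -220.838
This sign pattern matches Cyan.

Cyan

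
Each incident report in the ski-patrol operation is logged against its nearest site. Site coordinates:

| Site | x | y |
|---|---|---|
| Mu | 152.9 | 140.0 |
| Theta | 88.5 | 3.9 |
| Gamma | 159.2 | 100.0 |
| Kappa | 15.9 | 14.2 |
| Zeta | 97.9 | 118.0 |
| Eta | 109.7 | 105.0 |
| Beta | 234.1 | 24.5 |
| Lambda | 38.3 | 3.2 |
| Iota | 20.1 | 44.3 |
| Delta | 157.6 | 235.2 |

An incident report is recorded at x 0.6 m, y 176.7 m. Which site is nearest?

Squared distances to each site:
Mu: 24542.180; Theta: 37586.250; Gamma: 31036.850; Kappa: 26640.340; Zeta: 12912.980; Eta: 17043.700; Beta: 77687.090; Lambda: 31523.540; Iota: 17910.010; Delta: 28071.250.
Minimum at Zeta.

Zeta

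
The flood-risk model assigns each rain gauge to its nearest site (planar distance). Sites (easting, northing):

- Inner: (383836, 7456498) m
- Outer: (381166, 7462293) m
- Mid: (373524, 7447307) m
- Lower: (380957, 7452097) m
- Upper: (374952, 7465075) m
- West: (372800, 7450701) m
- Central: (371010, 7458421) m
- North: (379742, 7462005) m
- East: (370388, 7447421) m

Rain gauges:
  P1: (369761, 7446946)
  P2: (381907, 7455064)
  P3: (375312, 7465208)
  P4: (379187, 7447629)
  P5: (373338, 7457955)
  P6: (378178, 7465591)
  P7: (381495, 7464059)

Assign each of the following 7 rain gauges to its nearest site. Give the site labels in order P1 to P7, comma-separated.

East, Inner, Upper, Lower, Central, Upper, Outer

P1 → East (d²=618754.00)
P2 → Inner (d²=5777397.00)
P3 → Upper (d²=147289.00)
P4 → Lower (d²=23095924.00)
P5 → Central (d²=5636740.00)
P6 → Upper (d²=10673332.00)
P7 → Outer (d²=3226997.00)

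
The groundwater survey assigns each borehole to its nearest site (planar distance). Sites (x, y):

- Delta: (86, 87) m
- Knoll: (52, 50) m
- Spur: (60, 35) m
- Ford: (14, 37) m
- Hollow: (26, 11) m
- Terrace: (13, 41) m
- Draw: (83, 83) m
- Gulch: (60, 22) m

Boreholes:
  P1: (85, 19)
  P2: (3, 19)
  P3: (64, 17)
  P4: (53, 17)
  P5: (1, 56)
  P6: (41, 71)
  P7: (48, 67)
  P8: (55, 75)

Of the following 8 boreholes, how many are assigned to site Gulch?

3

P1 → Gulch
P2 → Ford
P3 → Gulch
P4 → Gulch
P5 → Terrace
P6 → Knoll
P7 → Knoll
P8 → Knoll
3 of the 8 go to Gulch.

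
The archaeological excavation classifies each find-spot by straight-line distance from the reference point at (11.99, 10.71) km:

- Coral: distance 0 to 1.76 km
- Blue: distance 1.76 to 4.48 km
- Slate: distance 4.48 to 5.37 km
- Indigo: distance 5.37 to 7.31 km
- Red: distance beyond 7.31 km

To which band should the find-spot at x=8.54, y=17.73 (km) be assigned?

Red

Distance = √((8.54−11.99)² + (17.73−10.71)²) = √(11.903 + 49.280) = 7.822 km.
7.31 ≤ 7.822 < ∞ → Red.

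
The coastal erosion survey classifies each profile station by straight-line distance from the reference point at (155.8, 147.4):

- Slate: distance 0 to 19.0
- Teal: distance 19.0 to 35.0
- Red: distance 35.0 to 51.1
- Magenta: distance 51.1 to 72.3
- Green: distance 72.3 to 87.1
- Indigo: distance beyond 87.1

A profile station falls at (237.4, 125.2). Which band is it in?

Distance = √((237.4−155.8)² + (125.2−147.4)²) = √(6658.560 + 492.840) = 84.566.
72.3 ≤ 84.566 < 87.1 → Green.

Green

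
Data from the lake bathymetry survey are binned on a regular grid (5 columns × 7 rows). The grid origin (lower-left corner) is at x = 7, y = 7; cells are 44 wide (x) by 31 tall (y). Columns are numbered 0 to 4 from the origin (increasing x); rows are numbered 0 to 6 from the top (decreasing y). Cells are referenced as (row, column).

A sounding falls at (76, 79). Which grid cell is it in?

Column index: ⌊(76 − 7) / 44⌋ = ⌊1.568⌋ = 1
Row offset from origin: ⌊(79 − 7) / 31⌋ = ⌊2.323⌋ = 2 → row 4 (counted from top)

(4, 1)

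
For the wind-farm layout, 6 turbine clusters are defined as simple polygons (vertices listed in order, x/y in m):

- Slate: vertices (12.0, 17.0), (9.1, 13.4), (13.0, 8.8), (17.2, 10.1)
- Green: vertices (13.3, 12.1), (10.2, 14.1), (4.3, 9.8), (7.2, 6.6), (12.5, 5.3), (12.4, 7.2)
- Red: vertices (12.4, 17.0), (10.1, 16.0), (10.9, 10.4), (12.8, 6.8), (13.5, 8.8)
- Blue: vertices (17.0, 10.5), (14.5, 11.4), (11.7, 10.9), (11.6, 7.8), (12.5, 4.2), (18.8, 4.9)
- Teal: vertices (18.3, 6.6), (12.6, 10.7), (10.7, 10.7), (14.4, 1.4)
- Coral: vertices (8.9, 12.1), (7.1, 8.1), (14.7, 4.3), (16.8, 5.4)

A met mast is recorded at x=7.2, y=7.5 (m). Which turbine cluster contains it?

Green

Cast a ray rightward from (7.2, 7.5). For each polygon, the edges (by vertex number in listed order) whose endpoints lie on opposite sides of y = 7.5, where each meets that height, and whether that is right or left of the point:
Slate: no edge straddles that height → 0 crossings.
Green: 3–4 at x≈6.38 (left), 6–1 at x≈12.46 (right) → 1 crossing.
Red: 3–4 at x≈12.43 (right), 4–5 at x≈13.04 (right) → 2 crossings.
Blue: 4–5 at x≈11.67 (right), 6–1 at x≈17.96 (right) → 2 crossings.
Teal: 1–2 at x≈17.05 (right), 3–4 at x≈11.97 (right) → 2 crossings.
Coral: 2–3 at x≈8.30 (right), 4–1 at x≈14.32 (right) → 2 crossings.
Only Green has an odd count, so the point is inside Green.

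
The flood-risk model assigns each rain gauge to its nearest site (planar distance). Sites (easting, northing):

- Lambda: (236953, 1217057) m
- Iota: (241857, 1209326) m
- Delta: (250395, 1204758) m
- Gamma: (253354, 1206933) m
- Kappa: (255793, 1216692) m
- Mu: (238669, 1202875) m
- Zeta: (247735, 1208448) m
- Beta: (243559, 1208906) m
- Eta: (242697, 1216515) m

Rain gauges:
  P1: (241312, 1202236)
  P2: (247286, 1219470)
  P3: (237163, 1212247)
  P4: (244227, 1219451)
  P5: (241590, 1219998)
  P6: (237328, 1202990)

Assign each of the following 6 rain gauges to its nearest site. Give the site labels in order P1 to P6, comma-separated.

P1 → Mu (d²=7393770.00)
P2 → Eta (d²=29790946.00)
P3 → Lambda (d²=23180200.00)
P4 → Eta (d²=10960996.00)
P5 → Eta (d²=13356738.00)
P6 → Mu (d²=1811506.00)

Mu, Eta, Lambda, Eta, Eta, Mu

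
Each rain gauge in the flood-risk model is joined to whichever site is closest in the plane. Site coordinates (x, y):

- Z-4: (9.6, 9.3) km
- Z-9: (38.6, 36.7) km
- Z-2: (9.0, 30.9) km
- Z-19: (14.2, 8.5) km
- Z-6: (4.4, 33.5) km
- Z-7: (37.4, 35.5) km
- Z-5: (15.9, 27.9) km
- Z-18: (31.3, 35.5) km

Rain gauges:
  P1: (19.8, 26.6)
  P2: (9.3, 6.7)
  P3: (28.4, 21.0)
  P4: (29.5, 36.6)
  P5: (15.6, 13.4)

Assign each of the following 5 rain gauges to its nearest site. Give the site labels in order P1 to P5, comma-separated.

P1 → Z-5 (d²=16.90)
P2 → Z-4 (d²=6.85)
P3 → Z-5 (d²=203.86)
P4 → Z-18 (d²=4.45)
P5 → Z-19 (d²=25.97)

Z-5, Z-4, Z-5, Z-18, Z-19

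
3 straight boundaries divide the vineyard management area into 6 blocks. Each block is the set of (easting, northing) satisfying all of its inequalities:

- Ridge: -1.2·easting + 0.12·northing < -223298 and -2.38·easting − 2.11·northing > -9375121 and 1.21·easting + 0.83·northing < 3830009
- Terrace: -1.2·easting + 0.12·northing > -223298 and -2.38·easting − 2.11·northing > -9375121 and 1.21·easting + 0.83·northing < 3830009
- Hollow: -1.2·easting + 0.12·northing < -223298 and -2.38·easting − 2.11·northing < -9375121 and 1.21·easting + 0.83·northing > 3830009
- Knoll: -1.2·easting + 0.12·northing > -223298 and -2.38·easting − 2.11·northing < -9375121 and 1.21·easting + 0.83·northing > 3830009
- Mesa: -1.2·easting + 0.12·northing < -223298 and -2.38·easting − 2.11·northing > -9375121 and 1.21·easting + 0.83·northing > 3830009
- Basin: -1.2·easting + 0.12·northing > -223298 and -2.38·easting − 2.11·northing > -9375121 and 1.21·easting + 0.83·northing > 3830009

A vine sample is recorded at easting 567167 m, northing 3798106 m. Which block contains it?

-1.2·567167 + 0.12·3798106 = -224827.680, which is < -223298
-2.38·567167 − 2.11·3798106 = -9363861.120, which is > -9375121
1.21·567167 + 0.83·3798106 = 3838700.050, which is > 3830009
This sign pattern matches Mesa.

Mesa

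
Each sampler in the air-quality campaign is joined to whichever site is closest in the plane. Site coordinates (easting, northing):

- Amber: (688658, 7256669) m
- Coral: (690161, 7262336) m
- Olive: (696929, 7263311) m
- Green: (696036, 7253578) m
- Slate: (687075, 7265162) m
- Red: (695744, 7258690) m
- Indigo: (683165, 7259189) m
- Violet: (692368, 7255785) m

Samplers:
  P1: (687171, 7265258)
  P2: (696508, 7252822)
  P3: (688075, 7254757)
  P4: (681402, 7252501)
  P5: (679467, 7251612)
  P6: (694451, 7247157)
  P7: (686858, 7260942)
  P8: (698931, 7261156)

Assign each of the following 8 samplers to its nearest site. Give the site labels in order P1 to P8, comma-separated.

P1 → Slate (d²=18432.00)
P2 → Green (d²=794320.00)
P3 → Amber (d²=3995633.00)
P4 → Indigo (d²=47837513.00)
P5 → Indigo (d²=71086133.00)
P6 → Green (d²=43741466.00)
P7 → Coral (d²=12853045.00)
P8 → Olive (d²=8652029.00)

Slate, Green, Amber, Indigo, Indigo, Green, Coral, Olive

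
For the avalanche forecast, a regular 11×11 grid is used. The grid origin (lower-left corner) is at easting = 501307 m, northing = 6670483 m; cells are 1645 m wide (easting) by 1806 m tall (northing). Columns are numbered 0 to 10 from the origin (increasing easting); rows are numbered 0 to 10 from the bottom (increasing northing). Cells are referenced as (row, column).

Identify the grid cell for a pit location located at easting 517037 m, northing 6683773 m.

Column index: ⌊(517037 − 501307) / 1645⌋ = ⌊9.562⌋ = 9
Row offset from origin: ⌊(6683773 − 6670483) / 1806⌋ = ⌊7.359⌋ = 7 → row 7

(7, 9)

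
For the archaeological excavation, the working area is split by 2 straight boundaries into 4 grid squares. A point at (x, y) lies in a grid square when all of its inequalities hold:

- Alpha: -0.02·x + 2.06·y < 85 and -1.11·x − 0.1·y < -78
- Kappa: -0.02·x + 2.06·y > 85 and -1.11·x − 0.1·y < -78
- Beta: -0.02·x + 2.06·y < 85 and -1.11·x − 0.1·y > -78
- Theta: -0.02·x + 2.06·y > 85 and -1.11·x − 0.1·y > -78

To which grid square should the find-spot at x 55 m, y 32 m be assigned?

Beta

-0.02·55 + 2.06·32 = 64.820, which is < 85
-1.11·55 − 0.1·32 = -64.250, which is > -78
This sign pattern matches Beta.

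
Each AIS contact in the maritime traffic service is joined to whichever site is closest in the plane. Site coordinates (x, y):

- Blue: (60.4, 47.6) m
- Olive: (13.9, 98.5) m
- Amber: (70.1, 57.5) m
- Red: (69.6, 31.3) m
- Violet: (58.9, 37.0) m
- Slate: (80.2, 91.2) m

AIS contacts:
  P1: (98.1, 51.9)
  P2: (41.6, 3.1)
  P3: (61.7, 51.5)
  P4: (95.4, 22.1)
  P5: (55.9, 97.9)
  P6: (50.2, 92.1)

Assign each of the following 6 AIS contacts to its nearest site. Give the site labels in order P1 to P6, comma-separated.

Amber, Violet, Blue, Red, Slate, Slate

P1 → Amber (d²=815.36)
P2 → Violet (d²=1448.50)
P3 → Blue (d²=16.90)
P4 → Red (d²=750.28)
P5 → Slate (d²=635.38)
P6 → Slate (d²=900.81)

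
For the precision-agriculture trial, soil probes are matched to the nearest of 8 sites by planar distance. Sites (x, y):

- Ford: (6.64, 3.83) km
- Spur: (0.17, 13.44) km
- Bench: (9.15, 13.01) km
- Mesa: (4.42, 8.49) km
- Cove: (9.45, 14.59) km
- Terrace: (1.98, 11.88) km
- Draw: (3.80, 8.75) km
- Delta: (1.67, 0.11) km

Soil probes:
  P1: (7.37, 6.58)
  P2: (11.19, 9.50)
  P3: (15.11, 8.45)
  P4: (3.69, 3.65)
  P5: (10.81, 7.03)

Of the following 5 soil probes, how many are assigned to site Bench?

2

P1 → Ford
P2 → Bench
P3 → Bench
P4 → Ford
P5 → Ford
2 of the 5 go to Bench.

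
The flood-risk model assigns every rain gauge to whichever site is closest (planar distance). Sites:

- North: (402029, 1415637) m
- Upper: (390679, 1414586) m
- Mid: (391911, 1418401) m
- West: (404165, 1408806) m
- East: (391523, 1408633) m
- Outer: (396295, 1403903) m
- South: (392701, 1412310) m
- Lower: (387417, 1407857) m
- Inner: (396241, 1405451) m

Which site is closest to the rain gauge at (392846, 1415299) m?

Upper

Squared distances to each site:
North: 84441733.000; Upper: 5204258.000; Mid: 10496629.000; West: 170278810.000; East: 46185885.000; Outer: 141764417.000; South: 8955146.000; Lower: 84857405.000; Inner: 108509129.000.
Minimum at Upper.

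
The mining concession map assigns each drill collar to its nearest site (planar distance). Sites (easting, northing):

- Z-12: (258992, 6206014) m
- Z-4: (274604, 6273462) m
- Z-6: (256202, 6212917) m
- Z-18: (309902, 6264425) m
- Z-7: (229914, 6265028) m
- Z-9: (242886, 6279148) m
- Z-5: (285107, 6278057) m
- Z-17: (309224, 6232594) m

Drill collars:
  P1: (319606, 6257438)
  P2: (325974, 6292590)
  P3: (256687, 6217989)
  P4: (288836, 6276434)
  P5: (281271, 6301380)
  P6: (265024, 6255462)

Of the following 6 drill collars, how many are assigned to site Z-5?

P1 → Z-18
P2 → Z-18
P3 → Z-6
P4 → Z-5
P5 → Z-5
P6 → Z-4
2 of the 6 go to Z-5.

2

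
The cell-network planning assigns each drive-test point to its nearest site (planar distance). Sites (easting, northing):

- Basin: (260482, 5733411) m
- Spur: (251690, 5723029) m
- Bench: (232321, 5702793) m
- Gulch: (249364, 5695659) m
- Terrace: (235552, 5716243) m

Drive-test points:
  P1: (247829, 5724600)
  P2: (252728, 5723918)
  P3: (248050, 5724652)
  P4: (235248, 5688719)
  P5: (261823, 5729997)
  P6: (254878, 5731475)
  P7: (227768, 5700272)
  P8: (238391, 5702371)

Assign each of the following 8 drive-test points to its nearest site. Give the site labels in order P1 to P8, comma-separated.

P1 → Spur (d²=17375362.00)
P2 → Spur (d²=1867765.00)
P3 → Spur (d²=15883729.00)
P4 → Bench (d²=206644805.00)
P5 → Basin (d²=13453677.00)
P6 → Basin (d²=35152912.00)
P7 → Bench (d²=27085250.00)
P8 → Bench (d²=37022984.00)

Spur, Spur, Spur, Bench, Basin, Basin, Bench, Bench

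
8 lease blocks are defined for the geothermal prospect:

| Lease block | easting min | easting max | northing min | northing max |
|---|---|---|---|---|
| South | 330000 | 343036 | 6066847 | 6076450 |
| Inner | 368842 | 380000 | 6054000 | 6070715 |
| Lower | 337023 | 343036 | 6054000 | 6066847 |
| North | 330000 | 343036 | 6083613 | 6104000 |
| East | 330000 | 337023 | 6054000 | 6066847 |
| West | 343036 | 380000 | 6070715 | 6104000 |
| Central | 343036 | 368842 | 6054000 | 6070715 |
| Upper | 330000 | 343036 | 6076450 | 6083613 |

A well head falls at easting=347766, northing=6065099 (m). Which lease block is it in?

The point has easting = 347766 and northing = 6065099.
Only Central satisfies 343036 ≤ easting ≤ 368842 and 6054000 ≤ northing ≤ 6070715.

Central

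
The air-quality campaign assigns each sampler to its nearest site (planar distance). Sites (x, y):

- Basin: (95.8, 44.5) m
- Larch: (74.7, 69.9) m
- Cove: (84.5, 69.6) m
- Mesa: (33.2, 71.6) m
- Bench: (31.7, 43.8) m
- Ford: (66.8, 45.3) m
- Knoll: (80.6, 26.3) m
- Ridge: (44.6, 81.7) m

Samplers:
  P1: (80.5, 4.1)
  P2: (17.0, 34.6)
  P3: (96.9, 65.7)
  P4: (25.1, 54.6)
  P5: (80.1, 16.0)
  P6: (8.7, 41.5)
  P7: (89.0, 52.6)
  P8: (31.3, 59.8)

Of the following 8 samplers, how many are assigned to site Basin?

P1 → Knoll
P2 → Bench
P3 → Cove
P4 → Bench
P5 → Knoll
P6 → Bench
P7 → Basin
P8 → Mesa
1 of the 8 goes to Basin.

1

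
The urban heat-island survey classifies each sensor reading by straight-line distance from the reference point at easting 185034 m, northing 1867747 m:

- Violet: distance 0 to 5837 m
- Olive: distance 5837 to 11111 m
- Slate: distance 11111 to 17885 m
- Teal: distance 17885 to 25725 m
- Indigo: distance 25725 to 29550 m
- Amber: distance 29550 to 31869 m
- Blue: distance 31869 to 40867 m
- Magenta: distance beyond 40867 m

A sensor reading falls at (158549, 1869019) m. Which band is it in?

Distance = √((158549−185034)² + (1869019−1867747)²) = √(701455225.000 + 1617984.000) = 26515.528 m.
25725 ≤ 26515.528 < 29550 → Indigo.

Indigo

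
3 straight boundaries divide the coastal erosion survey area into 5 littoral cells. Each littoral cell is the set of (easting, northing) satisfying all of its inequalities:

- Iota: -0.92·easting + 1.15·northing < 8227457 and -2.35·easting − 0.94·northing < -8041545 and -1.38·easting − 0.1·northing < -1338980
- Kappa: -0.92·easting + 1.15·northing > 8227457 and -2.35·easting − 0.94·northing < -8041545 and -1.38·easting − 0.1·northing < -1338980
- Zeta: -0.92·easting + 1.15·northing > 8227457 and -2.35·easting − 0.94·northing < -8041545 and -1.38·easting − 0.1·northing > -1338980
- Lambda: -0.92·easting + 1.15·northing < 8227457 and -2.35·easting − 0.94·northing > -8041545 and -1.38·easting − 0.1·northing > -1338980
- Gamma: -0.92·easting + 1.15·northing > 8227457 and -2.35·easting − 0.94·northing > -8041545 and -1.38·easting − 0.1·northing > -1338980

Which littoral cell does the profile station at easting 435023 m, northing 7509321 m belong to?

Kappa

-0.92·435023 + 1.15·7509321 = 8235497.990, which is > 8227457
-2.35·435023 − 0.94·7509321 = -8081065.790, which is < -8041545
-1.38·435023 − 0.1·7509321 = -1351263.840, which is < -1338980
This sign pattern matches Kappa.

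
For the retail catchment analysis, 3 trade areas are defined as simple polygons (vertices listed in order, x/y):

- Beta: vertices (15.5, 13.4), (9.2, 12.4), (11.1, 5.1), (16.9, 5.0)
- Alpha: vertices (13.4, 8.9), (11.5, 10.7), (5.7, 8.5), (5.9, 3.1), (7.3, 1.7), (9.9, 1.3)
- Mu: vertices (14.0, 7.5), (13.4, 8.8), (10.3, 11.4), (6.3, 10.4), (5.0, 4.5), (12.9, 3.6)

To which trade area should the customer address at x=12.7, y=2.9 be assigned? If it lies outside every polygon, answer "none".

Cast a ray rightward from (12.7, 2.9). For each polygon, the edges (by vertex number in listed order) whose endpoints lie on opposite sides of y = 2.9, where each meets that height, and whether that is right or left of the point:
Beta: no edge straddles that height → 0 crossings.
Alpha: 4–5 at x≈6.10 (left), 6–1 at x≈10.64 (left) → 0 crossings.
Mu: no edge straddles that height → 0 crossings.
All counts are even, so the point lies outside every listed polygon.

none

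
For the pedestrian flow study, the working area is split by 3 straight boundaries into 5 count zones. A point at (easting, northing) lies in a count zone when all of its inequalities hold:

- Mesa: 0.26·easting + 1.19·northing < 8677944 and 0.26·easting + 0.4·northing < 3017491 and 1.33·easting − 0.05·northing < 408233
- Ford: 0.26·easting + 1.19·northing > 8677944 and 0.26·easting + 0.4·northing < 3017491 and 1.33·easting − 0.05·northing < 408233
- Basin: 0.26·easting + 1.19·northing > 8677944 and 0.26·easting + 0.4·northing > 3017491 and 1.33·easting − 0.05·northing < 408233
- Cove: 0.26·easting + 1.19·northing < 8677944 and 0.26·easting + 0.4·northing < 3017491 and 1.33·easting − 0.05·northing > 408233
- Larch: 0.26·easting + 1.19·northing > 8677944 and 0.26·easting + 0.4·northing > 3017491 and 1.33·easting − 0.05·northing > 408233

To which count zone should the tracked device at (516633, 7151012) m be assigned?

0.26·516633 + 1.19·7151012 = 8644028.860, which is < 8677944
0.26·516633 + 0.4·7151012 = 2994729.380, which is < 3017491
1.33·516633 − 0.05·7151012 = 329571.290, which is < 408233
This sign pattern matches Mesa.

Mesa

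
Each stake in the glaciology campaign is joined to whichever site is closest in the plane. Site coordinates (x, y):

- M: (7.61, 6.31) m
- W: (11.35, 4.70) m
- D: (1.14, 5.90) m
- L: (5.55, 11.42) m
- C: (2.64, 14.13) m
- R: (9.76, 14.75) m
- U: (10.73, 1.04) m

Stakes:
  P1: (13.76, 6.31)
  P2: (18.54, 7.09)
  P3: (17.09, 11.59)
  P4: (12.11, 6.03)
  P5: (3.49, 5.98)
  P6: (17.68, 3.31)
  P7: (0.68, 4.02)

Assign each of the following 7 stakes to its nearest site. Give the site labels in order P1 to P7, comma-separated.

W, W, R, W, D, W, D

P1 → W (d²=8.40)
P2 → W (d²=57.41)
P3 → R (d²=63.71)
P4 → W (d²=2.35)
P5 → D (d²=5.53)
P6 → W (d²=42.00)
P7 → D (d²=3.75)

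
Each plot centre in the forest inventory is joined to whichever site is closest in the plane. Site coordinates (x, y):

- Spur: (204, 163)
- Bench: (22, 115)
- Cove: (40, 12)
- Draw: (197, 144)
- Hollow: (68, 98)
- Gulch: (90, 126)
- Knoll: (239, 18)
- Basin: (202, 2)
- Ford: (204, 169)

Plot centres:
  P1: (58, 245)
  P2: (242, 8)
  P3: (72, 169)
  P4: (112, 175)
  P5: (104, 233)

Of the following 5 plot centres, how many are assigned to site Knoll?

P1 → Gulch
P2 → Knoll
P3 → Gulch
P4 → Gulch
P5 → Gulch
1 of the 5 goes to Knoll.

1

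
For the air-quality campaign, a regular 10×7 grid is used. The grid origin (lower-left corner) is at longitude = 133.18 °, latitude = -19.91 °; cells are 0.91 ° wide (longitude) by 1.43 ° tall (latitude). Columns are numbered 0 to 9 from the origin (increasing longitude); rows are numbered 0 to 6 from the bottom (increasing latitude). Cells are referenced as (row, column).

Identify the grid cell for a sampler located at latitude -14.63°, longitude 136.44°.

(3, 3)

Column index: ⌊(136.44 − 133.18) / 0.91⌋ = ⌊3.582⌋ = 3
Row offset from origin: ⌊(-14.63 − -19.91) / 1.43⌋ = ⌊3.692⌋ = 3 → row 3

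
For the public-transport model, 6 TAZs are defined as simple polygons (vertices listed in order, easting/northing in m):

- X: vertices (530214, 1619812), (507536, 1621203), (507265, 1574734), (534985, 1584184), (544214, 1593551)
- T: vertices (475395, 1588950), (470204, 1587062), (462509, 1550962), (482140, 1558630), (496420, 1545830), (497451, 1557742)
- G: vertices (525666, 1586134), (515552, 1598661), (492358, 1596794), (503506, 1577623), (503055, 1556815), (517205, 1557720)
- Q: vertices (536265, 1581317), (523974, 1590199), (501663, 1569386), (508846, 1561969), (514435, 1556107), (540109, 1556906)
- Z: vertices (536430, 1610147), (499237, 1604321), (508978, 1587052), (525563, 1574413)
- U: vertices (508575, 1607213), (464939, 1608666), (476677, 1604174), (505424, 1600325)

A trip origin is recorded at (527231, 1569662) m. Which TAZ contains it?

Q

Cast a ray rightward from (527231, 1569662). For each polygon, the edges (by vertex number in listed order) whose endpoints lie on opposite sides of northing = 1569662, where each meets that height, and whether that is right or left of the point:
X: no edge straddles that height → 0 crossings.
T: 2–3 at easting≈466495.1 (left), 6–1 at easting≈489026.6 (left) → 0 crossings.
G: 4–5 at easting≈503333.5 (left), 6–1 at easting≈520761.0 (left) → 0 crossings.
Q: 2–3 at easting≈501958.9 (left), 6–1 at easting≈538100.3 (right) → 1 crossing.
Z: no edge straddles that height → 0 crossings.
U: no edge straddles that height → 0 crossings.
Only Q has an odd count, so the point is inside Q.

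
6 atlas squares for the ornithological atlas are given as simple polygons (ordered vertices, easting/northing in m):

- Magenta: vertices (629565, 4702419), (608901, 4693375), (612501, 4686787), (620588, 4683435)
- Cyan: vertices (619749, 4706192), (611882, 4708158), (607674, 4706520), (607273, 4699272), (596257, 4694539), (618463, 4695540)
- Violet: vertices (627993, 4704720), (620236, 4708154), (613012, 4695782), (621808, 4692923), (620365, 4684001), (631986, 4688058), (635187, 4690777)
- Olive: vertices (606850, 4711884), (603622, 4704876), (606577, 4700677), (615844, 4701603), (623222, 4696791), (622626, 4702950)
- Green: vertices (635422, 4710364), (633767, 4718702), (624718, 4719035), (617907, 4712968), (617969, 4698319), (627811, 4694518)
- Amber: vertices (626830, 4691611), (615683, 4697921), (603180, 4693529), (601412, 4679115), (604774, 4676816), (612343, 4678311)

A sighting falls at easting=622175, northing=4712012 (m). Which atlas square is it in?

Green

Cast a ray rightward from (622175, 4712012). For each polygon, the edges (by vertex number in listed order) whose endpoints lie on opposite sides of northing = 4712012, where each meets that height, and whether that is right or left of the point:
Magenta: no edge straddles that height → 0 crossings.
Cyan: no edge straddles that height → 0 crossings.
Violet: no edge straddles that height → 0 crossings.
Olive: no edge straddles that height → 0 crossings.
Green: 1–2 at easting≈635094.9 (right), 4–5 at easting≈617911.0 (left) → 1 crossing.
Amber: no edge straddles that height → 0 crossings.
Only Green has an odd count, so the point is inside Green.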